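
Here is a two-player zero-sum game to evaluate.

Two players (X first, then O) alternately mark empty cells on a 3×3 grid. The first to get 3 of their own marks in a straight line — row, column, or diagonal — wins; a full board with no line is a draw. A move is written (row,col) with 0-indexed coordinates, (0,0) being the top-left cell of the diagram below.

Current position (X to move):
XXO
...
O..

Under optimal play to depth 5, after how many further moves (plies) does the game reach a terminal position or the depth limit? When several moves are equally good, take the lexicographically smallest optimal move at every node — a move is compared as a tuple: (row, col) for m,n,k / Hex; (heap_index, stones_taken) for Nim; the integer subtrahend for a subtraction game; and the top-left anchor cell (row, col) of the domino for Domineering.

p1 X@[XXO/.../O..]: (1,0)[XXO/X../O..]-1 (1,1)[XXO/.X./O..]+1* (1,2)[XXO/..X/O..]-1 (2,1)[XXO/.../OX.]-1 (2,2)[XXO/.../O.X]-1
p2 O@[XXO/.X./O..]: (1,0)[XXO/OX./O..]-1* (1,2)[XXO/.XO/O..]-1 (2,1)[XXO/.X./OO.]-1 (2,2)[XXO/.X./O.O]-1
p3 X@[XXO/OX./O..]: (1,2)[XXO/OXX/O..]+1* (2,1)[XXO/OX./OX.]+1 (2,2)[XXO/OX./O.X]+1
p4 O@[XXO/OXX/O..]: (2,1)[XXO/OXX/OO.]-1* (2,2)[XXO/OXX/O.O]-1
p5 X@[XXO/OXX/OO.]: (2,2)[XXO/OXX/OOX]+1*
p6 O@[XXO/OXX/OOX] terminal -1; root [XXO/.../O..] d5

PV length from [XXO/.../O..]: 5 plies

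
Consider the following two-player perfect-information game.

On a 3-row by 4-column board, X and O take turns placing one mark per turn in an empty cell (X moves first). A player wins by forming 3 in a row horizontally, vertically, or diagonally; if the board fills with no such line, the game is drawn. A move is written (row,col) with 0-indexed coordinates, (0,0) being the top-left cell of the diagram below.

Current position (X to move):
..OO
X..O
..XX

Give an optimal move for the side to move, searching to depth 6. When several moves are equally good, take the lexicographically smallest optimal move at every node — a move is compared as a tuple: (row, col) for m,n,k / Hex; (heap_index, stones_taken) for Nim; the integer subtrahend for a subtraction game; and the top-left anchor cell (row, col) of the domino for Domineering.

ply 1, X at ..OO/X..O/..XX | (0,0)=-1→X.OO/X..O/..XX; (0,1)=+1→.XOO/X..O/..XX*; (1,1)=-1→..OO/XX.O/..XX; (1,2)=-1→..OO/X.XO/..XX; (2,0)=-1→..OO/X..O/X.XX; (2,1)=+1→..OO/X..O/.XXX
ply 2, O at .XOO/X..O/..XX | (0,0)=-1→OXOO/X..O/..XX*; (1,1)=-1→.XOO/XO.O/..XX; (1,2)=-1→.XOO/X.OO/..XX; (2,0)=-1→.XOO/X..O/O.XX; (2,1)=-1→.XOO/X..O/.OXX
ply 3, X at OXOO/X..O/..XX | (1,1)=+1→OXOO/XX.O/..XX*; (1,2)=+1→OXOO/X.XO/..XX; (2,0)=+1→OXOO/X..O/X.XX; (2,1)=+1→OXOO/X..O/.XXX
ply 4, O at OXOO/XX.O/..XX | (1,2)=-1→OXOO/XXOO/..XX*; (2,0)=-1→OXOO/XX.O/O.XX; (2,1)=-1→OXOO/XX.O/.OXX
ply 5, X at OXOO/XXOO/..XX | (2,0)=-1→OXOO/XXOO/X.XX; (2,1)=+1→OXOO/XXOO/.XXX*
ply 6: OXOO/XXOO/.XXX is terminal -1 (O); from ..OO/X..O/..XX depth 6

X's best at [..OO/X..O/..XX]: (0,1)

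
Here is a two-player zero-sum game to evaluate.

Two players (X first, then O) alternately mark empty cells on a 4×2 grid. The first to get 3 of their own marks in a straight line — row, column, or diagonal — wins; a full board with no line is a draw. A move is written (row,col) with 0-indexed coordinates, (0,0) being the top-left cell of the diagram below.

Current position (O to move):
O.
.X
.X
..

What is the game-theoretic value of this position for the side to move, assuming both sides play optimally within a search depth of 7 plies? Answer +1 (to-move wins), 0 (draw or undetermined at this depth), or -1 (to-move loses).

value(O./.X/.X/.., O) = -1

ply 1, O at O./.X/.X/.. | (0,1)=-1→OO/.X/.X/..*; (1,0)=-1→O./OX/.X/..; (2,0)=-1→O./.X/OX/..; (3,0)=-1→O./.X/.X/O.; (3,1)=-1→O./.X/.X/.O
ply 2, X at OO/.X/.X/.. | (1,0)=+0→OO/XX/.X/..; (2,0)=+0→OO/.X/XX/..; (3,0)=+0→OO/.X/.X/X.; (3,1)=+1→OO/.X/.X/.X*
ply 3: OO/.X/.X/.X is terminal -1 (O); from O./.X/.X/.. depth 7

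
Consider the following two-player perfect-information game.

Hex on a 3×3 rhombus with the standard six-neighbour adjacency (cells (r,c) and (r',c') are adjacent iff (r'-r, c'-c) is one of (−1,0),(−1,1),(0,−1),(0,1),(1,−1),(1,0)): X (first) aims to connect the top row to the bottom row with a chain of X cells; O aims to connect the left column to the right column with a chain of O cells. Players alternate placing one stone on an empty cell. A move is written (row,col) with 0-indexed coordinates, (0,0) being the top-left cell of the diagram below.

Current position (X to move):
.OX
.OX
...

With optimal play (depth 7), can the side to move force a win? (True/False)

X winning at [.OX/.OX/...]: True

ply 1, X at .OX/.OX/... | (0,0)=+1→XOX/.OX/...*; (1,0)=+1→.OX/XOX/...; (2,0)=+1→.OX/.OX/X..; (2,1)=+1→.OX/.OX/.X.; (2,2)=+1→.OX/.OX/..X
ply 2, O at XOX/.OX/... | (1,0)=-1→XOX/OOX/...*; (2,0)=-1→XOX/.OX/O..; (2,1)=-1→XOX/.OX/.O.; (2,2)=-1→XOX/.OX/..O
ply 3, X at XOX/OOX/... | (2,0)=+1→XOX/OOX/X..*; (2,1)=+1→XOX/OOX/.X.; (2,2)=+1→XOX/OOX/..X
ply 4, O at XOX/OOX/X.. | (2,1)=-1→XOX/OOX/XO.*; (2,2)=-1→XOX/OOX/X.O
ply 5, X at XOX/OOX/XO. | (2,2)=+1→XOX/OOX/XOX*
ply 6: XOX/OOX/XOX is terminal -1 (O); from .OX/.OX/... depth 7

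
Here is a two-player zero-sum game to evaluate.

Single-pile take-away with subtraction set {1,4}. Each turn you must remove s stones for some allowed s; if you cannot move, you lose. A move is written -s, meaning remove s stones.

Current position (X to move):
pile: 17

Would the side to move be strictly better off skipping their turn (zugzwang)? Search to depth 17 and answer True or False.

zugzwang(17, X) = True

ply 1, X at 17 | -1=-1→16*; -4=-1→13
ply 2, O at 16 | -1=+1→15*; -4=+1→12
ply 3, X at 15 | -1=-1→14*; -4=-1→11
ply 4, O at 14 | -1=-1→13; -4=+1→10*
ply 5, X at 10 | -1=-1→9*; -4=-1→6
ply 6, O at 9 | -1=-1→8; -4=+1→5*
ply 7, X at 5 | -1=-1→4*; -4=-1→1
ply 8, O at 4 | -1=-1→3; -4=+1→0*
ply 9: 0 is terminal -1 (X); from 17 depth 17
pass branch (O moves first from the same position):
  | ply 1, O at 17 | -1=-1→16*; -4=-1→13
  | ply 2, X at 16 | -1=+1→15*; -4=+1→12
  | ply 3, O at 15 | -1=-1→14*; -4=-1→11
  | ply 4, X at 14 | -1=-1→13; -4=+1→10*
  | ply 5, O at 10 | -1=-1→9*; -4=-1→6
  | ply 6, X at 9 | -1=-1→8; -4=+1→5*
  | ply 7, O at 5 | -1=-1→4*; -4=-1→1
  | ply 8, X at 4 | -1=-1→3; -4=+1→0*
  | ply 9: 0 is terminal -1 (O); from 17 depth 17
X moving scores -1; X passing scores +1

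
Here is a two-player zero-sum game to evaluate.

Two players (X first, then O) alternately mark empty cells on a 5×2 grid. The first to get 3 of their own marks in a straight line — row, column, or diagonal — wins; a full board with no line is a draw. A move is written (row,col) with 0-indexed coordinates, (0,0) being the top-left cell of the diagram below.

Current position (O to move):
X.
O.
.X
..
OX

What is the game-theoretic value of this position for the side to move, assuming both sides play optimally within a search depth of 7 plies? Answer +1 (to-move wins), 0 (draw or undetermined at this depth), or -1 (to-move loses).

value(X./O./.X/../OX, O) = 0

ply 1, O at X./O./.X/../OX | (0,1)=-1→XO/O./.X/../OX; (1,1)=-1→X./OO/.X/../OX; (2,0)=-1→X./O./OX/../OX; (3,0)=-1→X./O./.X/O./OX; (3,1)=+0→X./O./.X/.O/OX*
ply 2, X at X./O./.X/.O/OX | (0,1)=+0→XX/O./.X/.O/OX*; (1,1)=+0→X./OX/.X/.O/OX; (2,0)=+0→X./O./XX/.O/OX; (3,0)=+0→X./O./.X/XO/OX
ply 3, O at XX/O./.X/.O/OX | (1,1)=+0→XX/OO/.X/.O/OX*; (2,0)=-1→XX/O./OX/.O/OX; (3,0)=-1→XX/O./.X/OO/OX
ply 4, X at XX/OO/.X/.O/OX | (2,0)=+0→XX/OO/XX/.O/OX*; (3,0)=+0→XX/OO/.X/XO/OX
ply 5, O at XX/OO/XX/.O/OX | (3,0)=+0→XX/OO/XX/OO/OX*
ply 6: XX/OO/XX/OO/OX is terminal +0 (X); from X./O./.X/../OX depth 7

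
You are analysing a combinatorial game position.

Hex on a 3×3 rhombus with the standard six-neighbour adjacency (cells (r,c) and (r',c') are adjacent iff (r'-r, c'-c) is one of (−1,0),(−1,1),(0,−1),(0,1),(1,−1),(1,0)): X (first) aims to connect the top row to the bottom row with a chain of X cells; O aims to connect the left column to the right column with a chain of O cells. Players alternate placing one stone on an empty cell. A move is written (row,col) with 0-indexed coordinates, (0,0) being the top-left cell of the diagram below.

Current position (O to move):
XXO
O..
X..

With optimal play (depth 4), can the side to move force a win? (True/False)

O winning at [XXO/O../X..]: True

[XXO/O../X..] O move#1: (1,1):+1/XXO/OO./X..*, (1,2):-1/XXO/O.O/X.., (2,1):-1/XXO/O../XO., (2,2):-1/XXO/O../X.O
[XXO/OO./X..] end (terminal -1, X#2); searched XXO/O../X.. to 4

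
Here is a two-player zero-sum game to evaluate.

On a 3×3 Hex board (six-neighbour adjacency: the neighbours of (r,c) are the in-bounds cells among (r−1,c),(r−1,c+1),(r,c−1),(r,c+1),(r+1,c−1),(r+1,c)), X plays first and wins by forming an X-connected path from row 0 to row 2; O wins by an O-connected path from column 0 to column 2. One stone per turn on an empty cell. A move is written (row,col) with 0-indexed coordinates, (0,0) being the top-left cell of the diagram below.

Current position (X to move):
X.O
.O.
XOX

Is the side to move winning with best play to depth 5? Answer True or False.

p1 X@[X.O/.O./XOX]: (0,1)[XXO/.O./XOX]-1 (1,0)[X.O/XO./XOX]+1* (1,2)[X.O/.OX/XOX]-1
p2 O@[X.O/XO./XOX] terminal -1; root [X.O/.O./XOX] d5

X winning at [X.O/.O./XOX]: True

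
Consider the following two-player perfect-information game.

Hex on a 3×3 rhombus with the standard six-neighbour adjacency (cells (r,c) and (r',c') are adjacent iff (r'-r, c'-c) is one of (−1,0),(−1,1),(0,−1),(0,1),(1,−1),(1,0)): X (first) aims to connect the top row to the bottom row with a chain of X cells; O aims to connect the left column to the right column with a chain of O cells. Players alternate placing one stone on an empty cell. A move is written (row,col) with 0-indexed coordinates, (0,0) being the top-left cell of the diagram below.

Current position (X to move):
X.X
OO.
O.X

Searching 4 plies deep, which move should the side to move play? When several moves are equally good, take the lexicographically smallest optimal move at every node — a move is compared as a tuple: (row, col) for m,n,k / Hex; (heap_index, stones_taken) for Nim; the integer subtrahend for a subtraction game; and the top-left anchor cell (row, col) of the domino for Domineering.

X's best at [X.X/OO./O.X]: (1,2)

[X.X/OO./O.X] X move#1: (0,1):-1/XXX/OO./O.X, (1,2):+1/X.X/OOX/O.X*, (2,1):-1/X.X/OO./OXX
[X.X/OOX/O.X] end (terminal -1, O#2); searched X.X/OO./O.X to 4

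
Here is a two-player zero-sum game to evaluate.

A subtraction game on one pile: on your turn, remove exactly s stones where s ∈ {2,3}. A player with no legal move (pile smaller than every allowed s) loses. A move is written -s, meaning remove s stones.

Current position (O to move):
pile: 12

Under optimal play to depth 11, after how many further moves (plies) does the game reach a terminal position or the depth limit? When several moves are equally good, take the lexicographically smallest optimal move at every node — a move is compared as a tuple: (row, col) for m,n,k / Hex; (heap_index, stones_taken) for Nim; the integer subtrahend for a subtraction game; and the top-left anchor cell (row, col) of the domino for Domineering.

PV length from [12]: 5 plies

p1 O@[12]: -2[10]+1* -3[9]-1
p2 X@[10]: -2[8]-1* -3[7]-1
p3 O@[8]: -2[6]+1* -3[5]+1
p4 X@[6]: -2[4]-1* -3[3]-1
p5 O@[4]: -2[2]-1 -3[1]+1*
p6 X@[1] terminal -1; root [12] d11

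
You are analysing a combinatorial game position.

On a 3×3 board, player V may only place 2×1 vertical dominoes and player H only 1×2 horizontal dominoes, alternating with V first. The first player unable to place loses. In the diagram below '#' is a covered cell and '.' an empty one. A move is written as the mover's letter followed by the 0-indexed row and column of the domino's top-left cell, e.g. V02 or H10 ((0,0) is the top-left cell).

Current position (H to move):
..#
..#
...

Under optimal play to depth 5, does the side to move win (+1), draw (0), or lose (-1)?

[..#/..#/...] H move#1: H00:-1/###/..#/..., H10:+1/..#/###/...*, H20:-1/..#/..#/##., H21:-1/..#/..#/.##
[..#/###/...] end (terminal -1, V#2); searched ..#/..#/... to 5

value(..#/..#/..., H) = +1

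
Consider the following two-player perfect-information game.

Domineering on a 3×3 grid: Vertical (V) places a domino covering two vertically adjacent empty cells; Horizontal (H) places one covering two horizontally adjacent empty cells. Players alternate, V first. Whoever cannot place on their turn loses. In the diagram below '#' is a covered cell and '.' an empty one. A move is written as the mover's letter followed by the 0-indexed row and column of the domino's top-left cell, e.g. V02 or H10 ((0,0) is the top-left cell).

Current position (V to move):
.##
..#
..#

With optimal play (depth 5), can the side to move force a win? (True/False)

[.##/..#/..#] V move#1: V00:-1/###/#.#/..#, V10:+1/.##/#.#/#.#*, V11:+1/.##/.##/.##
[.##/#.#/#.#] end (terminal -1, H#2); searched .##/..#/..# to 5

V winning at [.##/..#/..#]: True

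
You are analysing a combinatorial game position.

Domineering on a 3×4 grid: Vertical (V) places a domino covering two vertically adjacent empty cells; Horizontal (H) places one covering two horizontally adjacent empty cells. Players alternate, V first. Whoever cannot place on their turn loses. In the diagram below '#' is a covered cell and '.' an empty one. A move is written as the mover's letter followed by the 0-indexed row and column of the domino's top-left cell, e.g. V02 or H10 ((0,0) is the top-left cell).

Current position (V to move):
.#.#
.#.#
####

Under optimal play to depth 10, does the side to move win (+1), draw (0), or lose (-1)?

value(.#.#/.#.#/####, V) = +1

[.#.#/.#.#/####] V move#1: V00:+1/##.#/##.#/####*, V02:+1/.###/.###/####
[##.#/##.#/####] end (terminal -1, H#2); searched .#.#/.#.#/#### to 10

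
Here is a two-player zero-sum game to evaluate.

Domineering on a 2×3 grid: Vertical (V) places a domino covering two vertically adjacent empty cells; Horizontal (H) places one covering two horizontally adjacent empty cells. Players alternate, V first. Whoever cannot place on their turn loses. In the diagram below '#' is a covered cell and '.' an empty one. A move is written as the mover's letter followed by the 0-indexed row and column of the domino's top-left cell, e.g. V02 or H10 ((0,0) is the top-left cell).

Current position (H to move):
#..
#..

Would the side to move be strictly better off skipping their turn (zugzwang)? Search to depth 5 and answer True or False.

ply 1, H at #../#.. | H01=+1→###/#..*; H11=+1→#../###
ply 2: ###/#.. is terminal -1 (V); from #../#.. depth 5
suppose H passes — search the same position with V to move:
pass> ply 1, V at #../#.. | V01=+1→##./##.*; V02=+1→#.#/#.#
pass> ply 2: ##./##. is terminal -1 (H); from #../#.. depth 5
for H: play +1, pass -1

zugzwang(#../#.., H) = False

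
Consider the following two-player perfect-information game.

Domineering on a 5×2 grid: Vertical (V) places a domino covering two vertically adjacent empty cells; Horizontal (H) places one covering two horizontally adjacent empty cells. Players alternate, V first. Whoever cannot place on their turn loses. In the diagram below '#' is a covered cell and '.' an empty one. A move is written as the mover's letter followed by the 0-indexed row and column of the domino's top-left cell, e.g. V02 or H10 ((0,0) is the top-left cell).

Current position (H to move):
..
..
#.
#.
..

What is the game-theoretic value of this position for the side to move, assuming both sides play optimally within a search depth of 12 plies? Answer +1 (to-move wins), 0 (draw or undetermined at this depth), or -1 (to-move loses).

value(../../#./#./.., H) = +1

[../../#./#./..] H move#1: H00:+1/##/../#./#./..*, H10:+1/../##/#./#./.., H40:-1/../../#./#./##
[##/../#./#./..] V move#2: V11:-1/##/.#/##/#./..*, V21:-1/##/../##/##/.., V31:-1/##/../#./##/.#
[##/.#/##/#./..] H move#3: H40:+1/##/.#/##/#./##*
[##/.#/##/#./##] end (terminal -1, V#4); searched ../../#./#./.. to 12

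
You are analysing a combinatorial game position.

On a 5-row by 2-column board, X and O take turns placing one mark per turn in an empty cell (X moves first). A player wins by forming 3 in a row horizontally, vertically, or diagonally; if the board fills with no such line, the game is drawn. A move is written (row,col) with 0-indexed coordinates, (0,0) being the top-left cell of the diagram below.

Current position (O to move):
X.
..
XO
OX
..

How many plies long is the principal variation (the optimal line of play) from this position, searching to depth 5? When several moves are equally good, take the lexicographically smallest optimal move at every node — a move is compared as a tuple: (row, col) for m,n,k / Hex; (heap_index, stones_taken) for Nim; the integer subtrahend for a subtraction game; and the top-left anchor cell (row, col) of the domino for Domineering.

[X./../XO/OX/..] O move#1: (0,1):-1/XO/../XO/OX/.., (1,0):+0/X./O./XO/OX/..*, (1,1):-1/X./.O/XO/OX/.., (4,0):-1/X./../XO/OX/O., (4,1):-1/X./../XO/OX/.O
[X./O./XO/OX/..] X move#2: (0,1):+0/XX/O./XO/OX/..*, (1,1):+0/X./OX/XO/OX/.., (4,0):+0/X./O./XO/OX/X., (4,1):+0/X./O./XO/OX/.X
[XX/O./XO/OX/..] O move#3: (1,1):+0/XX/OO/XO/OX/..*, (4,0):+0/XX/O./XO/OX/O., (4,1):+0/XX/O./XO/OX/.O
[XX/OO/XO/OX/..] X move#4: (4,0):+0/XX/OO/XO/OX/X.*, (4,1):+0/XX/OO/XO/OX/.X
[XX/OO/XO/OX/X.] O move#5: (4,1):+0/XX/OO/XO/OX/XO*
[XX/OO/XO/OX/XO] end (terminal +0, X#6); searched X./../XO/OX/.. to 5

PV length from [X./../XO/OX/..]: 5 plies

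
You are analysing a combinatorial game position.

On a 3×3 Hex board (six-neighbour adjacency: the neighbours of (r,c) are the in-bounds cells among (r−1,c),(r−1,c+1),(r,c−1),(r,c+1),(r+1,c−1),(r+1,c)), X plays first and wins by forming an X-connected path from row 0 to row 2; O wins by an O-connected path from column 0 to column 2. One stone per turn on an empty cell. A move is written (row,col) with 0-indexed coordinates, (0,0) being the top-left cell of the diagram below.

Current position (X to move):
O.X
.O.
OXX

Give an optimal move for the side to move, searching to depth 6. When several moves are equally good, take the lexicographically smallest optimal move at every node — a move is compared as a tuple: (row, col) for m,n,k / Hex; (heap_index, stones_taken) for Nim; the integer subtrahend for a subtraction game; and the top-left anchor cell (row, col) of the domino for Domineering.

X's best at [O.X/.O./OXX]: (1,2)

ply 1, X at O.X/.O./OXX | (0,1)=-1→OXX/.O./OXX; (1,0)=-1→O.X/XO./OXX; (1,2)=+1→O.X/.OX/OXX*
ply 2: O.X/.OX/OXX is terminal -1 (O); from O.X/.O./OXX depth 6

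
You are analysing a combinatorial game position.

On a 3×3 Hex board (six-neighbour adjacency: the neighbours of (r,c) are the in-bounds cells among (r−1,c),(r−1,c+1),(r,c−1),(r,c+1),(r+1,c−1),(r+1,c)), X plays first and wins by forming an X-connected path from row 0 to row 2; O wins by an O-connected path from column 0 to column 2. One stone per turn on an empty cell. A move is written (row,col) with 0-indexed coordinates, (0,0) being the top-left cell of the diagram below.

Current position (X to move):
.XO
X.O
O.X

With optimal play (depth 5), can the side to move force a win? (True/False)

X winning at [.XO/X.O/O.X]: False

[.XO/X.O/O.X] X move#1: (0,0):-1/XXO/X.O/O.X*, (1,1):-1/.XO/XXO/O.X, (2,1):-1/.XO/X.O/OXX
[XXO/X.O/O.X] O move#2: (1,1):+1/XXO/XOO/O.X*, (2,1):+1/XXO/X.O/OOX
[XXO/XOO/O.X] end (terminal -1, X#3); searched .XO/X.O/O.X to 5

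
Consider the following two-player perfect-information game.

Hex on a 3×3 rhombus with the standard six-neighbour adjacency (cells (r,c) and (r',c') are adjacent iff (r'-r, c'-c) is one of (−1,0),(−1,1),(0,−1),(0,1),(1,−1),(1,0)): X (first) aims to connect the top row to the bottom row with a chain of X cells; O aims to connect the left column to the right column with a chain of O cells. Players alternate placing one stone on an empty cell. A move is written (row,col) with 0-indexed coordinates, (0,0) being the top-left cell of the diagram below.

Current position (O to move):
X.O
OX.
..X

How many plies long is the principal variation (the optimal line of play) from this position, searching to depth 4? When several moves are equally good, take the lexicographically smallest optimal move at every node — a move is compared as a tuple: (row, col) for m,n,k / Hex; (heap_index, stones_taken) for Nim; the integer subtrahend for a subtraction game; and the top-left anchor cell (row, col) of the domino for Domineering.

[X.O/OX./..X] O move#1: (0,1):+1/XOO/OX./..X*, (1,2):-1/X.O/OXO/..X, (2,0):-1/X.O/OX./O.X, (2,1):-1/X.O/OX./.OX
[XOO/OX./..X] end (terminal -1, X#2); searched X.O/OX./..X to 4

PV length from [X.O/OX./..X]: 1 ply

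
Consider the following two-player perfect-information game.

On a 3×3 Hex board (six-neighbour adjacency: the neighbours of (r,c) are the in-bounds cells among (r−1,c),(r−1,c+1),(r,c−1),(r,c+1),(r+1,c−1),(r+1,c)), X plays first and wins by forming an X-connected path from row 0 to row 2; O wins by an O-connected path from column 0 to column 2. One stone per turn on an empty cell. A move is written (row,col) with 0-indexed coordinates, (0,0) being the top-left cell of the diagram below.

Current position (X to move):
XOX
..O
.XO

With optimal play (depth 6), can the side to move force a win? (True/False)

p1 X@[XOX/..O/.XO]: (1,0)[XOX/X.O/.XO]+1* (1,1)[XOX/.XO/.XO]+1 (2,0)[XOX/..O/XXO]+1
p2 O@[XOX/X.O/.XO]: (1,1)[XOX/XOO/.XO]-1* (2,0)[XOX/X.O/OXO]-1
p3 X@[XOX/XOO/.XO]: (2,0)[XOX/XOO/XXO]+1*
p4 O@[XOX/XOO/XXO] terminal -1; root [XOX/..O/.XO] d6

X winning at [XOX/..O/.XO]: True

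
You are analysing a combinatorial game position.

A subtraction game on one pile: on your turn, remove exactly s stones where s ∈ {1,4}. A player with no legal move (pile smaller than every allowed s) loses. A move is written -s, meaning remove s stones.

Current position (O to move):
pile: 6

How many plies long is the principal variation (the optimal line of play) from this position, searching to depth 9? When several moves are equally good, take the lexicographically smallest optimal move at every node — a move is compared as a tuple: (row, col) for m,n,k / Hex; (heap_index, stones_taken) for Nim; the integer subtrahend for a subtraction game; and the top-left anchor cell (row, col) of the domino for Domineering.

PV length from [6]: 3 plies

p1 O@[6]: -1[5]+1* -4[2]+1
p2 X@[5]: -1[4]-1* -4[1]-1
p3 O@[4]: -1[3]-1 -4[0]+1*
p4 X@[0] terminal -1; root [6] d9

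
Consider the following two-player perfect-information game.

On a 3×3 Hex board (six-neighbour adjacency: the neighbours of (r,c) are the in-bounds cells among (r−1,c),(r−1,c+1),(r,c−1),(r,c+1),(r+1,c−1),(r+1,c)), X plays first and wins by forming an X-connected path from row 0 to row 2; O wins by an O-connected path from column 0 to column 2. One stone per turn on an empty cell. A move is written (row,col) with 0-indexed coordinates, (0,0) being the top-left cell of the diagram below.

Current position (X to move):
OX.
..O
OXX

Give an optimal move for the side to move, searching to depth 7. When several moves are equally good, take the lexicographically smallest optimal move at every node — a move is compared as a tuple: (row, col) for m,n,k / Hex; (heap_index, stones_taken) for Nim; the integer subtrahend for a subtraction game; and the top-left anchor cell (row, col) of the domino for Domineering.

X's best at [OX./..O/OXX]: (1,1)

p1 X@[OX./..O/OXX]: (0,2)[OXX/..O/OXX]-1 (1,0)[OX./X.O/OXX]-1 (1,1)[OX./.XO/OXX]+1*
p2 O@[OX./.XO/OXX] terminal -1; root [OX./..O/OXX] d7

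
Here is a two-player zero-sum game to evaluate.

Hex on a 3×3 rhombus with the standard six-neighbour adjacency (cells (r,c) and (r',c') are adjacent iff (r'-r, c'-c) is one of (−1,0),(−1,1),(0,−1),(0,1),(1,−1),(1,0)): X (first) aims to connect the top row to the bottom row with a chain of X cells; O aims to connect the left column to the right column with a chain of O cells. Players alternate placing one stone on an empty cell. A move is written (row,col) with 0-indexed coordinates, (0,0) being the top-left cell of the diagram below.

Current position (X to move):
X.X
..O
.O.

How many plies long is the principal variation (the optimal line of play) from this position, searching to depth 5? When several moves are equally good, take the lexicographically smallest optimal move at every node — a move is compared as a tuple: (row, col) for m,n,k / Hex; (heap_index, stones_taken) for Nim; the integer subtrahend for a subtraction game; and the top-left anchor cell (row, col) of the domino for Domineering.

p1 X@[X.X/..O/.O.]: (0,1)[XXX/..O/.O.]-1 (1,0)[X.X/X.O/.O.]-1 (1,1)[X.X/.XO/.O.]-1 (2,0)[X.X/..O/XO.]+1* (2,2)[X.X/..O/.OX]-1
p2 O@[X.X/..O/XO.]: (0,1)[XOX/..O/XO.]-1* (1,0)[X.X/O.O/XO.]-1 (1,1)[X.X/.OO/XO.]-1 (2,2)[X.X/..O/XOO]-1
p3 X@[XOX/..O/XO.]: (1,0)[XOX/X.O/XO.]+1* (1,1)[XOX/.XO/XO.]+1 (2,2)[XOX/..O/XOX]+1
p4 O@[XOX/X.O/XO.] terminal -1; root [X.X/..O/.O.] d5

PV length from [X.X/..O/.O.]: 3 plies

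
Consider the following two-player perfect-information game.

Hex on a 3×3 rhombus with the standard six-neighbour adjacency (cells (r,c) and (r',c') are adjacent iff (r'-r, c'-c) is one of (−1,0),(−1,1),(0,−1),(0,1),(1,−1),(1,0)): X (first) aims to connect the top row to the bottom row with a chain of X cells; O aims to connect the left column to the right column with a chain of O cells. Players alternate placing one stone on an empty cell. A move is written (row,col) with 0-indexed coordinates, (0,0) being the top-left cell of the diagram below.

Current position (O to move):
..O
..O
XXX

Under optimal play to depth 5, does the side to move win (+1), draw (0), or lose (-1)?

ply 1, O at ..O/..O/XXX | (0,0)=-1→O.O/..O/XXX; (0,1)=+1→.OO/..O/XXX*; (1,0)=+1→..O/O.O/XXX; (1,1)=-1→..O/.OO/XXX
ply 2, X at .OO/..O/XXX | (0,0)=-1→XOO/..O/XXX*; (1,0)=-1→.OO/X.O/XXX; (1,1)=-1→.OO/.XO/XXX
ply 3, O at XOO/..O/XXX | (1,0)=+1→XOO/O.O/XXX*; (1,1)=-1→XOO/.OO/XXX
ply 4: XOO/O.O/XXX is terminal -1 (X); from ..O/..O/XXX depth 5

value(..O/..O/XXX, O) = +1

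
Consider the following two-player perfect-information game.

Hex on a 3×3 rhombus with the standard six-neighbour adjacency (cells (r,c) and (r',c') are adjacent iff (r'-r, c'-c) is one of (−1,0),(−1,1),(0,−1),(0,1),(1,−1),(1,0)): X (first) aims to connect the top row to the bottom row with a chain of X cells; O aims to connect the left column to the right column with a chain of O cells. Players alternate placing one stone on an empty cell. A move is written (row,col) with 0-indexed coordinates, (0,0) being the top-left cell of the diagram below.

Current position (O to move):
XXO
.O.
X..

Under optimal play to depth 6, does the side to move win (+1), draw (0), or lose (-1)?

value(XXO/.O./X.., O) = +1

[XXO/.O./X..] O move#1: (1,0):+1/XXO/OO./X..*, (1,2):-1/XXO/.OO/X.., (2,1):-1/XXO/.O./XO., (2,2):-1/XXO/.O./X.O
[XXO/OO./X..] end (terminal -1, X#2); searched XXO/.O./X.. to 6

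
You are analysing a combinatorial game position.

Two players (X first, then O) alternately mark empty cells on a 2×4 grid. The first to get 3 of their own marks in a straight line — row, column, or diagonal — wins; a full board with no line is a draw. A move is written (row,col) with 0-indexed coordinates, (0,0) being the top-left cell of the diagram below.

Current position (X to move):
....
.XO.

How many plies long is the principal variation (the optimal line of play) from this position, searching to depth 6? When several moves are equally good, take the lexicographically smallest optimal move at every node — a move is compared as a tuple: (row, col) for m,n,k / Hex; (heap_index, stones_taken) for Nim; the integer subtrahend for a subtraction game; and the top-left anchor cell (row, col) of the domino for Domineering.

PV length from [..../.XO.]: 6 plies

ply 1, X at ..../.XO. | (0,0)=+0→X.../.XO.*; (0,1)=+0→.X../.XO.; (0,2)=+0→..X./.XO.; (0,3)=+0→...X/.XO.; (1,0)=+0→..../XXO.; (1,3)=+0→..../.XOX
ply 2, O at X.../.XO. | (0,1)=+0→XO../.XO.*; (0,2)=+0→X.O./.XO.; (0,3)=+0→X..O/.XO.; (1,0)=+0→X.../OXO.; (1,3)=+0→X.../.XOO
ply 3, X at XO../.XO. | (0,2)=+0→XOX./.XO.*; (0,3)=+0→XO.X/.XO.; (1,0)=+0→XO../XXO.; (1,3)=+0→XO../.XOX
ply 4, O at XOX./.XO. | (0,3)=+0→XOXO/.XO.*; (1,0)=+0→XOX./OXO.; (1,3)=+0→XOX./.XOO
ply 5, X at XOXO/.XO. | (1,0)=+0→XOXO/XXO.*; (1,3)=+0→XOXO/.XOX
ply 6, O at XOXO/XXO. | (1,3)=+0→XOXO/XXOO*
ply 7: XOXO/XXOO is terminal +0 (X); from ..../.XO. depth 6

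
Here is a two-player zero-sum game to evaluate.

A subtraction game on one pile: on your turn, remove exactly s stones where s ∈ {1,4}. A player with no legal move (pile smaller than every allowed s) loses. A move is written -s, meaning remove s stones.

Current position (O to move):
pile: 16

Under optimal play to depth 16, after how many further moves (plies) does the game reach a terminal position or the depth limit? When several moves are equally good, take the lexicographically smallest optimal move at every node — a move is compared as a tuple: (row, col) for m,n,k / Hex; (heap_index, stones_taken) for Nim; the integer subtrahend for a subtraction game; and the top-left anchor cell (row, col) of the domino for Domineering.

ply 1, O at 16 | -1=+1→15*; -4=+1→12
ply 2, X at 15 | -1=-1→14*; -4=-1→11
ply 3, O at 14 | -1=-1→13; -4=+1→10*
ply 4, X at 10 | -1=-1→9*; -4=-1→6
ply 5, O at 9 | -1=-1→8; -4=+1→5*
ply 6, X at 5 | -1=-1→4*; -4=-1→1
ply 7, O at 4 | -1=-1→3; -4=+1→0*
ply 8: 0 is terminal -1 (X); from 16 depth 16

PV length from [16]: 7 plies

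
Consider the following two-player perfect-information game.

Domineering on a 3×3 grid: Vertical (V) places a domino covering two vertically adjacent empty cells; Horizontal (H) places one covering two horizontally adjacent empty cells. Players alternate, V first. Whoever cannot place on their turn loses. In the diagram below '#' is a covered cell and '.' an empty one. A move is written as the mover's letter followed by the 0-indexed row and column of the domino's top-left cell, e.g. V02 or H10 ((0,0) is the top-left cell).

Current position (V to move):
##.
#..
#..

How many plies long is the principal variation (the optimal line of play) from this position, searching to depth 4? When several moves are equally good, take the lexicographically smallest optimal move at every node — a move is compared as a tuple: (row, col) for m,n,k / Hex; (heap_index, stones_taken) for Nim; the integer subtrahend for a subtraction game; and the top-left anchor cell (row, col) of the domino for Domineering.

p1 V@[##./#../#..]: V02[###/#.#/#..]-1 V11[##./##./##.]+1* V12[##./#.#/#.#]+1
p2 H@[##./##./##.] terminal -1; root [##./#../#..] d4

PV length from [##./#../#..]: 1 ply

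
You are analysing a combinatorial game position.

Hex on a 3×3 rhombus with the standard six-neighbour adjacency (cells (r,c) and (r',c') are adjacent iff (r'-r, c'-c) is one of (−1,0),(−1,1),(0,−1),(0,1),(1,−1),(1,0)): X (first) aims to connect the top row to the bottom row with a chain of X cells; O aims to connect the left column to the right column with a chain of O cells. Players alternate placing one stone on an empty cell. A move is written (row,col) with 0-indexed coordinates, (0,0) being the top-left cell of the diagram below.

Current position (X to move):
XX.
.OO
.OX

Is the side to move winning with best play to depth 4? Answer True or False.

X winning at [XX./.OO/.OX]: False

ply 1, X at XX./.OO/.OX | (0,2)=-1→XXX/.OO/.OX*; (1,0)=-1→XX./XOO/.OX; (2,0)=-1→XX./.OO/XOX
ply 2, O at XXX/.OO/.OX | (1,0)=+1→XXX/OOO/.OX*; (2,0)=+1→XXX/.OO/OOX
ply 3: XXX/OOO/.OX is terminal -1 (X); from XX./.OO/.OX depth 4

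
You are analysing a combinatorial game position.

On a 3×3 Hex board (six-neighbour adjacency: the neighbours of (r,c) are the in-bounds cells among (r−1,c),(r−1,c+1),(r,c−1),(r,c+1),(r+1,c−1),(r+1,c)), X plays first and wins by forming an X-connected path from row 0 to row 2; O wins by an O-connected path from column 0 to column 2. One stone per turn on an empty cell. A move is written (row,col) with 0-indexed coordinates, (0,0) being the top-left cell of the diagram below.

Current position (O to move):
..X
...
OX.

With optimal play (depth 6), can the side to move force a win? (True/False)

O winning at [..X/.../OX.]: False

ply 1, O at ..X/.../OX. | (0,0)=-1→O.X/.../OX.*; (0,1)=-1→.OX/.../OX.; (1,0)=-1→..X/O../OX.; (1,1)=-1→..X/.O./OX.; (1,2)=-1→..X/..O/OX.; (2,2)=-1→..X/.../OXO
ply 2, X at O.X/.../OX. | (0,1)=+1→OXX/.../OX.*; (1,0)=+1→O.X/X../OX.; (1,1)=+1→O.X/.X./OX.; (1,2)=+1→O.X/..X/OX.; (2,2)=+1→O.X/.../OXX
ply 3, O at OXX/.../OX. | (1,0)=-1→OXX/O../OX.*; (1,1)=-1→OXX/.O./OX.; (1,2)=-1→OXX/..O/OX.; (2,2)=-1→OXX/.../OXO
ply 4, X at OXX/O../OX. | (1,1)=+1→OXX/OX./OX.*; (1,2)=+1→OXX/O.X/OX.; (2,2)=+1→OXX/O../OXX
ply 5: OXX/OX./OX. is terminal -1 (O); from ..X/.../OX. depth 6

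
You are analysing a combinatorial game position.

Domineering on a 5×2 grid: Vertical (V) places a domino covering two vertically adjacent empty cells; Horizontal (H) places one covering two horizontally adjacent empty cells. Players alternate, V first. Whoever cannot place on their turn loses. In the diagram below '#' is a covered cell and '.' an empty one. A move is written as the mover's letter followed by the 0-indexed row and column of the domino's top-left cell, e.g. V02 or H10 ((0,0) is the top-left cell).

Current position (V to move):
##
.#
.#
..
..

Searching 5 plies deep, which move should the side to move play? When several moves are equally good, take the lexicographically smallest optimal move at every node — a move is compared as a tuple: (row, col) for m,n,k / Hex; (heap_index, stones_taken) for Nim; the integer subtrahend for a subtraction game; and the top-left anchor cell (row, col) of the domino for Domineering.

[##/.#/.#/../..] V move#1: V10:-1/##/##/##/../.., V20:-1/##/.#/##/#./.., V30:+1/##/.#/.#/#./#.*, V31:+1/##/.#/.#/.#/.#
[##/.#/.#/#./#.] end (terminal -1, H#2); searched ##/.#/.#/../.. to 5

V's best at [##/.#/.#/../..]: V30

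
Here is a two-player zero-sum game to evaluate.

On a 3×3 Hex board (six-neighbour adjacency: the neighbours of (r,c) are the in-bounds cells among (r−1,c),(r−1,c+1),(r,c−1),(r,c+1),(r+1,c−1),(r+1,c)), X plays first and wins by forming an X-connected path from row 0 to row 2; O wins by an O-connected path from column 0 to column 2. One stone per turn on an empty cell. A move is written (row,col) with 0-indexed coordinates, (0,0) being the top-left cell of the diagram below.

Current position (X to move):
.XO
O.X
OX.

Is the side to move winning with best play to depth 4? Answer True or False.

X winning at [.XO/O.X/OX.]: True

[.XO/O.X/OX.] X move#1: (0,0):-1/XXO/O.X/OX., (1,1):+1/.XO/OXX/OX.*, (2,2):-1/.XO/O.X/OXX
[.XO/OXX/OX.] end (terminal -1, O#2); searched .XO/O.X/OX. to 4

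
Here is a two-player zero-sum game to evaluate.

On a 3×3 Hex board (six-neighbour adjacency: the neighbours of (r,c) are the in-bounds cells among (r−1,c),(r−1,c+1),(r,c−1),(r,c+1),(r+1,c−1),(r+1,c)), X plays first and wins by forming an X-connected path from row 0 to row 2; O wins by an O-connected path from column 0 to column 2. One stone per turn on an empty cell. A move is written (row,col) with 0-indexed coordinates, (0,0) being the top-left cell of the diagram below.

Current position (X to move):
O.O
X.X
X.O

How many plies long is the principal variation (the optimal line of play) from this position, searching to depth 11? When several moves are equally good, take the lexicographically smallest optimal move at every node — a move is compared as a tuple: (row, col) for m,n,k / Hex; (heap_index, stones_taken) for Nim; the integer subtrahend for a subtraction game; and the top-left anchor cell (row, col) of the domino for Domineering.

PV length from [O.O/X.X/X.O]: 1 ply

[O.O/X.X/X.O] X move#1: (0,1):+1/OXO/X.X/X.O*, (1,1):-1/O.O/XXX/X.O, (2,1):-1/O.O/X.X/XXO
[OXO/X.X/X.O] end (terminal -1, O#2); searched O.O/X.X/X.O to 11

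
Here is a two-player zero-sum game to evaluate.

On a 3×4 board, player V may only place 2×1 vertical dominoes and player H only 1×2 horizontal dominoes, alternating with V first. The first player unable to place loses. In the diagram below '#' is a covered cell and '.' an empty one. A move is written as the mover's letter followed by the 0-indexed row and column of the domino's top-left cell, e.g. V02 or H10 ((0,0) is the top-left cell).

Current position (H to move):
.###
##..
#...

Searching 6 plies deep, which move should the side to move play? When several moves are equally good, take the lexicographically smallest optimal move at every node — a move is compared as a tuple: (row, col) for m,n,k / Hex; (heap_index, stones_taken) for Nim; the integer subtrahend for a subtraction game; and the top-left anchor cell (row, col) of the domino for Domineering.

[.###/##../#...] H move#1: H12:+1/.###/####/#...*, H21:-1/.###/##../###., H22:+1/.###/##../#.##
[.###/####/#...] end (terminal -1, V#2); searched .###/##../#... to 6

H's best at [.###/##../#...]: H12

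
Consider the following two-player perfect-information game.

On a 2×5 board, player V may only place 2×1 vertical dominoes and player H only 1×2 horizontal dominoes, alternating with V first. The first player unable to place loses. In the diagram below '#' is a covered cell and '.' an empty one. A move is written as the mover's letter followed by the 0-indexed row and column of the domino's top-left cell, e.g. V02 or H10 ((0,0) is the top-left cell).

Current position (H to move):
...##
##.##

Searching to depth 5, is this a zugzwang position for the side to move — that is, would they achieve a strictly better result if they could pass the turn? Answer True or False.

ply 1, H at ...##/##.## | H00=-1→##.##/##.##; H01=+1→.####/##.##*
ply 2: .####/##.## is terminal -1 (V); from ...##/##.## depth 5
pass branch (V moves first from the same position):
  | ply 1, V at ...##/##.## | V02=-1→..###/#####*
  | ply 2, H at ..###/##### | H00=+1→#####/#####*
  | ply 3: #####/##### is terminal -1 (V); from ...##/##.## depth 5
H moving scores +1; H passing scores +1

zugzwang(...##/##.##, H) = False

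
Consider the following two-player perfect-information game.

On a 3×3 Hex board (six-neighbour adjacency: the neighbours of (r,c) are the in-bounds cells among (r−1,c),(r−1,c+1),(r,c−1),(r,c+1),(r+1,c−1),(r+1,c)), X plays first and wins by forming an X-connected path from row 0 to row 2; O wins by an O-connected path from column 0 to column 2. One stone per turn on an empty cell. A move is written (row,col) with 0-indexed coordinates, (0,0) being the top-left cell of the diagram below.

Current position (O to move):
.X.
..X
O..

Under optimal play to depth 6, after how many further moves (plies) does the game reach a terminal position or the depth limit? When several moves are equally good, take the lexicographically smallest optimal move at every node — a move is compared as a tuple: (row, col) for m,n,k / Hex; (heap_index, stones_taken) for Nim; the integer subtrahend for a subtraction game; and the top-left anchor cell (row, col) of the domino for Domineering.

PV length from [.X./..X/O..]: 6 plies

ply 1, O at .X./..X/O.. | (0,0)=-1→OX./..X/O..*; (0,2)=-1→.XO/..X/O..; (1,0)=-1→.X./O.X/O..; (1,1)=-1→.X./.OX/O..; (2,1)=-1→.X./..X/OO.; (2,2)=-1→.X./..X/O.O
ply 2, X at OX./..X/O.. | (0,2)=+1→OXX/..X/O..*; (1,0)=+1→OX./X.X/O..; (1,1)=+1→OX./.XX/O..; (2,1)=+1→OX./..X/OX.; (2,2)=+1→OX./..X/O.X
ply 3, O at OXX/..X/O.. | (1,0)=-1→OXX/O.X/O..*; (1,1)=-1→OXX/.OX/O..; (2,1)=-1→OXX/..X/OO.; (2,2)=-1→OXX/..X/O.O
ply 4, X at OXX/O.X/O.. | (1,1)=+1→OXX/OXX/O..*; (2,1)=+1→OXX/O.X/OX.; (2,2)=+1→OXX/O.X/O.X
ply 5, O at OXX/OXX/O.. | (2,1)=-1→OXX/OXX/OO.*; (2,2)=-1→OXX/OXX/O.O
ply 6, X at OXX/OXX/OO. | (2,2)=+1→OXX/OXX/OOX*
ply 7: OXX/OXX/OOX is terminal -1 (O); from .X./..X/O.. depth 6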